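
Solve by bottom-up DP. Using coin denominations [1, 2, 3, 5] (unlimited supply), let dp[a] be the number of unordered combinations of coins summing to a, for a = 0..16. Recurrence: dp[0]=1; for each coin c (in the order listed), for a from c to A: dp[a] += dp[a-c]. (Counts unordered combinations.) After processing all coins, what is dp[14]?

after  coin     0     1     2     3     4     5     6     7     8     9    10    11    12    13    14    15    16
          1     1     1     1     1     1     1     1     1     1     1     1     1     1     1     1     1     1
          2     1     1     2     2     3     3     4     4     5     5     6     6     7     7     8     8     9
          3     1     1     2     3     4     5     7     8    10    12    14    16    19    21    24    27    30
          5     1     1     2     3     4     6     8    10    13    16    20    24    29    34    40    47    54

40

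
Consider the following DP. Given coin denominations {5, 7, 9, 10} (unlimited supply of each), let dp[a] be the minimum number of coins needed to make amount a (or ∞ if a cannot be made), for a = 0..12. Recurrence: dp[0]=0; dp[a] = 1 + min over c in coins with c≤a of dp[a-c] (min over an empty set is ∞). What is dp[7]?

 a  0  1  2  3  4  5  6  7  8  9 10 11 12
dp  0  -  -  -  -  1  -  1  -  1  1  -  2
(- denotes ∞ / unreachable)

1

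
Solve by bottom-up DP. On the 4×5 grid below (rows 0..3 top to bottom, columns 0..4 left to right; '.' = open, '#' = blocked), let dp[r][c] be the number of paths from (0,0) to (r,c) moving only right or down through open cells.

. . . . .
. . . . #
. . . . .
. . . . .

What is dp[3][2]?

r\c   0   1   2   3   4
  0   1   1   1   1   1
  1   1   2   3   4   0
  2   1   3   6  10  10
  3   1   4  10  20  30

10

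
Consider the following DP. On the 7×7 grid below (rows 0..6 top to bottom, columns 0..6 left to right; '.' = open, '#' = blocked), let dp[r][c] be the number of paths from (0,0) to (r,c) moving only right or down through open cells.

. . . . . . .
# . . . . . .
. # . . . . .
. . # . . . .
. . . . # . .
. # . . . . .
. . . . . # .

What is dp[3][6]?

48

r\c   0   1   2   3   4   5   6
  0   1   1   1   1   1   1   1
  1   0   1   2   3   4   5   6
  2   0   0   2   5   9  14  20
  3   0   0   0   5  14  28  48
  4   0   0   0   5   0  28  76
  5   0   0   0   5   5  33 109
  6   0   0   0   5  10   0 109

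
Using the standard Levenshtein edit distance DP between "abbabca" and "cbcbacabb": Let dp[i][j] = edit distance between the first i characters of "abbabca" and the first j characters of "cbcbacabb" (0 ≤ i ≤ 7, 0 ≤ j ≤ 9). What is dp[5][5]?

3

   ''  c  b  c  b  a  c  a  b  b
''  0  1  2  3  4  5  6  7  8  9
 a  1  1  2  3  4  4  5  6  7  8
 b  2  2  1  2  3  4  5  6  6  7
 b  3  3  2  2  2  3  4  5  6  6
 a  4  4  3  3  3  2  3  4  5  6
 b  5  5  4  4  3  3  3  4  4  5
 c  6  5  5  4  4  4  3  4  5  5
 a  7  6  6  5  5  4  4  3  4  5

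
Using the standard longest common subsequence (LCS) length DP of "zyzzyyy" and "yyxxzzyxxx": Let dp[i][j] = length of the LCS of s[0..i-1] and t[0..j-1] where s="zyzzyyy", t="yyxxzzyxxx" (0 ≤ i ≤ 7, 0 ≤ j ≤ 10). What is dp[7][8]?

4

   ''  y  y  x  x  z  z  y  x  x  x
''  0  0  0  0  0  0  0  0  0  0  0
 z  0  0  0  0  0  1  1  1  1  1  1
 y  0  1  1  1  1  1  1  2  2  2  2
 z  0  1  1  1  1  2  2  2  2  2  2
 z  0  1  1  1  1  2  3  3  3  3  3
 y  0  1  2  2  2  2  3  4  4  4  4
 y  0  1  2  2  2  2  3  4  4  4  4
 y  0  1  2  2  2  2  3  4  4  4  4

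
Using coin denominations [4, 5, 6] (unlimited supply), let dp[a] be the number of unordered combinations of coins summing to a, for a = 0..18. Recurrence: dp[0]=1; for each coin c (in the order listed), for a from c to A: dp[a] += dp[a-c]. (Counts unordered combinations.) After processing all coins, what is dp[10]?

after  coin     0     1     2     3     4     5     6     7     8     9    10    11    12    13    14    15    16    17    18
          4     1     0     0     0     1     0     0     0     1     0     0     0     1     0     0     0     1     0     0
          5     1     0     0     0     1     1     0     0     1     1     1     0     1     1     1     1     1     1     1
          6     1     0     0     0     1     1     1     0     1     1     2     1     2     1     2     2     3     2     3

2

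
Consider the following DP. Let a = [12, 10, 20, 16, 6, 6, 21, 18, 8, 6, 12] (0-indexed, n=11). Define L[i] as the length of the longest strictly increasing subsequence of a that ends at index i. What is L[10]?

   i    0    1    2    3    4    5    6    7    8    9   10
a[i]   12   10   20   16    6    6   21   18    8    6   12
L[i]    1    1    2    2    1    1    3    3    2    1    3

3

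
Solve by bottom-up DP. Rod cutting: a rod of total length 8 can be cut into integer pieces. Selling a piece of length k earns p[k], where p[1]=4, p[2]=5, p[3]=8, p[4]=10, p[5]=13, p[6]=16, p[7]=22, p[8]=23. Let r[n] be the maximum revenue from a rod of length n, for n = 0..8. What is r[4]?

   n    0    1    2    3    4    5    6    7    8
r[n]    0    4    8   12   16   20   24   28   32

16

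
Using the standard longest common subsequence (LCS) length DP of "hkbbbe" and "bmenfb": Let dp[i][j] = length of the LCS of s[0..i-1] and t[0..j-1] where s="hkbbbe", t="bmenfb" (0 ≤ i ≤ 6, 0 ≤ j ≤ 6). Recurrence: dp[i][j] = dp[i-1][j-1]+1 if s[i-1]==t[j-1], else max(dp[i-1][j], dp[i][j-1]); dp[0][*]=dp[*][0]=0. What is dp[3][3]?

1

   ''  b  m  e  n  f  b
''  0  0  0  0  0  0  0
 h  0  0  0  0  0  0  0
 k  0  0  0  0  0  0  0
 b  0  1  1  1  1  1  1
 b  0  1  1  1  1  1  2
 b  0  1  1  1  1  1  2
 e  0  1  1  2  2  2  2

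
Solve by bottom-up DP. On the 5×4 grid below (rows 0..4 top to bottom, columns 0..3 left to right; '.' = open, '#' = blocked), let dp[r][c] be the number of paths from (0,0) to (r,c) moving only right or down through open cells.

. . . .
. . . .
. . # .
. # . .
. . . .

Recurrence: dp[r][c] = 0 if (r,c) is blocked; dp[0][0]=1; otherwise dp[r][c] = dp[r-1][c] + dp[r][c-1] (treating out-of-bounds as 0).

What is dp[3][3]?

r\c   0   1   2   3
  0   1   1   1   1
  1   1   2   3   4
  2   1   3   0   4
  3   1   0   0   4
  4   1   1   1   5

4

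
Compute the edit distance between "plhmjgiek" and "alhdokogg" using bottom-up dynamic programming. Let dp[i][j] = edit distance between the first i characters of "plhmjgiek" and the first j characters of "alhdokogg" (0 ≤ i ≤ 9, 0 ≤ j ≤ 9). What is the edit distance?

   ''  a  l  h  d  o  k  o  g  g
''  0  1  2  3  4  5  6  7  8  9
 p  1  1  2  3  4  5  6  7  8  9
 l  2  2  1  2  3  4  5  6  7  8
 h  3  3  2  1  2  3  4  5  6  7
 m  4  4  3  2  2  3  4  5  6  7
 j  5  5  4  3  3  3  4  5  6  7
 g  6  6  5  4  4  4  4  5  5  6
 i  7  7  6  5  5  5  5  5  6  6
 e  8  8  7  6  6  6  6  6  6  7
 k  9  9  8  7  7  7  6  7  7  7

7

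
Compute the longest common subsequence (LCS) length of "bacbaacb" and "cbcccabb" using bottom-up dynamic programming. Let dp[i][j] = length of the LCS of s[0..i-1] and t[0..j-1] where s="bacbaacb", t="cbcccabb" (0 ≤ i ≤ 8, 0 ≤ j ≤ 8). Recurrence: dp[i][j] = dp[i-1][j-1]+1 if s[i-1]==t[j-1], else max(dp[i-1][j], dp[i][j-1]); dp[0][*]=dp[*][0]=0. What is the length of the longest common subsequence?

4

   ''  c  b  c  c  c  a  b  b
''  0  0  0  0  0  0  0  0  0
 b  0  0  1  1  1  1  1  1  1
 a  0  0  1  1  1  1  2  2  2
 c  0  1  1  2  2  2  2  2  2
 b  0  1  2  2  2  2  2  3  3
 a  0  1  2  2  2  2  3  3  3
 a  0  1  2  2  2  2  3  3  3
 c  0  1  2  3  3  3  3  3  3
 b  0  1  2  3  3  3  3  4  4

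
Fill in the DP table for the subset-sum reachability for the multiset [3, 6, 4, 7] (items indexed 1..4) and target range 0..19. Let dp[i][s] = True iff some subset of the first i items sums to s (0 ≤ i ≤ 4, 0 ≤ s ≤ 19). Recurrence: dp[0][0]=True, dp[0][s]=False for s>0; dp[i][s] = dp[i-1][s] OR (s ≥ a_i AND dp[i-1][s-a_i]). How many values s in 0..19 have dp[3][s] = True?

i\s   0   1   2   3   4   5   6   7   8   9  10  11  12  13  14  15  16  17  18  19
  0   T   F   F   F   F   F   F   F   F   F   F   F   F   F   F   F   F   F   F   F
  1   T   F   F   T   F   F   F   F   F   F   F   F   F   F   F   F   F   F   F   F
  2   T   F   F   T   F   F   T   F   F   T   F   F   F   F   F   F   F   F   F   F
  3   T   F   F   T   T   F   T   T   F   T   T   F   F   T   F   F   F   F   F   F
  4   T   F   F   T   T   F   T   T   F   T   T   T   F   T   T   F   T   T   F   F

8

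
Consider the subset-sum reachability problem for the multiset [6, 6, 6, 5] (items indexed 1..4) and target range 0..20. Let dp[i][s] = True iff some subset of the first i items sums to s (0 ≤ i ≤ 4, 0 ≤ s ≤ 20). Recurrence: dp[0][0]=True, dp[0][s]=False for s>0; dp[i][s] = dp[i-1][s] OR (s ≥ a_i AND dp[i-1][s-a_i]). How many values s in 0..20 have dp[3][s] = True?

4

i\s   0   1   2   3   4   5   6   7   8   9  10  11  12  13  14  15  16  17  18  19  20
  0   T   F   F   F   F   F   F   F   F   F   F   F   F   F   F   F   F   F   F   F   F
  1   T   F   F   F   F   F   T   F   F   F   F   F   F   F   F   F   F   F   F   F   F
  2   T   F   F   F   F   F   T   F   F   F   F   F   T   F   F   F   F   F   F   F   F
  3   T   F   F   F   F   F   T   F   F   F   F   F   T   F   F   F   F   F   T   F   F
  4   T   F   F   F   F   T   T   F   F   F   F   T   T   F   F   F   F   T   T   F   F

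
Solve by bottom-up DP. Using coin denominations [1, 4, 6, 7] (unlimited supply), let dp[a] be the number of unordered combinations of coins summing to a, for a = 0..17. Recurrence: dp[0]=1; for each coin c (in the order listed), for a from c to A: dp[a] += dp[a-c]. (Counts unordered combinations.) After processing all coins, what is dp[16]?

15

after  coin     0     1     2     3     4     5     6     7     8     9    10    11    12    13    14    15    16    17
          1     1     1     1     1     1     1     1     1     1     1     1     1     1     1     1     1     1     1
          4     1     1     1     1     2     2     2     2     3     3     3     3     4     4     4     4     5     5
          6     1     1     1     1     2     2     3     3     4     4     5     5     7     7     8     8    10    10
          7     1     1     1     1     2     2     3     4     5     5     6     7     9    10    12    13    15    16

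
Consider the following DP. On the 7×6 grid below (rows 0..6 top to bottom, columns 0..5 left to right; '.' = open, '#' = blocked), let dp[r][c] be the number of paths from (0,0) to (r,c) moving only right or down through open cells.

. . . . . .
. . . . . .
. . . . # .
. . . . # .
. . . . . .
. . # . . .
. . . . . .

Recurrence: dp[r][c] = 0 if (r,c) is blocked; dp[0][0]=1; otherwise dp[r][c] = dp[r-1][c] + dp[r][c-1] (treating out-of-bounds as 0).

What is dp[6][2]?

7

r\c   0   1   2   3   4   5
  0   1   1   1   1   1   1
  1   1   2   3   4   5   6
  2   1   3   6  10   0   6
  3   1   4  10  20   0   6
  4   1   5  15  35  35  41
  5   1   6   0  35  70 111
  6   1   7   7  42 112 223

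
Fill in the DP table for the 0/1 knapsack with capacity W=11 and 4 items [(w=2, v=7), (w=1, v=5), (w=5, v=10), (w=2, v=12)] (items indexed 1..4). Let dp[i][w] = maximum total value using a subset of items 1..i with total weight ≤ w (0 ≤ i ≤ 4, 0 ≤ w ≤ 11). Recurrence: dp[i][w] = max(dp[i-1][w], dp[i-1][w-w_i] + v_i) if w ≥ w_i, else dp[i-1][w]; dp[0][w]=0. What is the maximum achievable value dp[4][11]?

34

i\w   0   1   2   3   4   5   6   7   8   9  10  11
  0   0   0   0   0   0   0   0   0   0   0   0   0
  1   0   0   7   7   7   7   7   7   7   7   7   7
  2   0   5   7  12  12  12  12  12  12  12  12  12
  3   0   5   7  12  12  12  15  17  22  22  22  22
  4   0   5  12  17  19  24  24  24  27  29  34  34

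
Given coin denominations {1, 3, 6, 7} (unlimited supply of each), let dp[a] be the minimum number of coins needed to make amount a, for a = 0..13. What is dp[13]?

 a  0  1  2  3  4  5  6  7  8  9 10 11 12 13
dp  0  1  2  1  2  3  1  1  2  2  2  3  2  2

2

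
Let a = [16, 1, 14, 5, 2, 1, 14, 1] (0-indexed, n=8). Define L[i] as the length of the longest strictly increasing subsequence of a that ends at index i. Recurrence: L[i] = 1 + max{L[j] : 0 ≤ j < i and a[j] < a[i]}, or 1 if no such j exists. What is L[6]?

   i    0    1    2    3    4    5    6    7
a[i]   16    1   14    5    2    1   14    1
L[i]    1    1    2    2    2    1    3    1

3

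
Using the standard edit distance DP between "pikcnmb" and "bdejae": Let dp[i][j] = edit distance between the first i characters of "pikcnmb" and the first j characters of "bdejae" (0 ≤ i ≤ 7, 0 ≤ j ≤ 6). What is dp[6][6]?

6

   ''  b  d  e  j  a  e
''  0  1  2  3  4  5  6
 p  1  1  2  3  4  5  6
 i  2  2  2  3  4  5  6
 k  3  3  3  3  4  5  6
 c  4  4  4  4  4  5  6
 n  5  5  5  5  5  5  6
 m  6  6  6  6  6  6  6
 b  7  6  7  7  7  7  7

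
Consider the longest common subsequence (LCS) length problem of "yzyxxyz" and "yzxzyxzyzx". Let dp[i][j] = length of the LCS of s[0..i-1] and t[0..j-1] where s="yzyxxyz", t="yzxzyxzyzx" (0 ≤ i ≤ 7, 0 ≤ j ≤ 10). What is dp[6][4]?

   ''  y  z  x  z  y  x  z  y  z  x
''  0  0  0  0  0  0  0  0  0  0  0
 y  0  1  1  1  1  1  1  1  1  1  1
 z  0  1  2  2  2  2  2  2  2  2  2
 y  0  1  2  2  2  3  3  3  3  3  3
 x  0  1  2  3  3  3  4  4  4  4  4
 x  0  1  2  3  3  3  4  4  4  4  5
 y  0  1  2  3  3  4  4  4  5  5  5
 z  0  1  2  3  4  4  4  5  5  6  6

3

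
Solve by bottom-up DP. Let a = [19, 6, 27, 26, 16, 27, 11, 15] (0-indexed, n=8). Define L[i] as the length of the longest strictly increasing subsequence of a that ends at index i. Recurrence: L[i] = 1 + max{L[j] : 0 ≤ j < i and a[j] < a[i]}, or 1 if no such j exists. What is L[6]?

   i    0    1    2    3    4    5    6    7
a[i]   19    6   27   26   16   27   11   15
L[i]    1    1    2    2    2    3    2    3

2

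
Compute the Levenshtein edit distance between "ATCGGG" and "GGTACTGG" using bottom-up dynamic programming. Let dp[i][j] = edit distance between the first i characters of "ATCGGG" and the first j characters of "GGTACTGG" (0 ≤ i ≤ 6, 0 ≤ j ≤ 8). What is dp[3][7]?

5

   ''  G  G  T  A  C  T  G  G
''  0  1  2  3  4  5  6  7  8
 A  1  1  2  3  3  4  5  6  7
 T  2  2  2  2  3  4  4  5  6
 C  3  3  3  3  3  3  4  5  6
 G  4  3  3  4  4  4  4  4  5
 G  5  4  3  4  5  5  5  4  4
 G  6  5  4  4  5  6  6  5  4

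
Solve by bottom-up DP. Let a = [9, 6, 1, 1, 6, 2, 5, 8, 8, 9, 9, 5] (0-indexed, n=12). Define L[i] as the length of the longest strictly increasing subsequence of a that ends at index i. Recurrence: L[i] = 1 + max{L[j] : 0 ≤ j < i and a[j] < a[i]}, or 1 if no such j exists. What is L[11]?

   i    0    1    2    3    4    5    6    7    8    9   10   11
a[i]    9    6    1    1    6    2    5    8    8    9    9    5
L[i]    1    1    1    1    2    2    3    4    4    5    5    3

3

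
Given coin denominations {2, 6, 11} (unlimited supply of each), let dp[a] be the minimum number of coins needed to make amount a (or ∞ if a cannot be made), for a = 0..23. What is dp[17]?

 a  0  1  2  3  4  5  6  7  8  9 10 11 12 13 14 15 16 17 18 19 20 21 22 23
dp  0  -  1  -  2  -  1  -  2  -  3  1  2  2  3  3  4  2  3  3  4  4  2  3
(- denotes ∞ / unreachable)

2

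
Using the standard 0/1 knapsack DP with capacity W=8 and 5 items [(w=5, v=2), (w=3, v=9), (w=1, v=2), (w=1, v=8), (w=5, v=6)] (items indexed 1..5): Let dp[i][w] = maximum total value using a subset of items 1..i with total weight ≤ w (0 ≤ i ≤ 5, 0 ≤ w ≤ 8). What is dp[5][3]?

10

i\w   0   1   2   3   4   5   6   7   8
  0   0   0   0   0   0   0   0   0   0
  1   0   0   0   0   0   2   2   2   2
  2   0   0   0   9   9   9   9   9  11
  3   0   2   2   9  11  11  11  11  11
  4   0   8  10  10  17  19  19  19  19
  5   0   8  10  10  17  19  19  19  19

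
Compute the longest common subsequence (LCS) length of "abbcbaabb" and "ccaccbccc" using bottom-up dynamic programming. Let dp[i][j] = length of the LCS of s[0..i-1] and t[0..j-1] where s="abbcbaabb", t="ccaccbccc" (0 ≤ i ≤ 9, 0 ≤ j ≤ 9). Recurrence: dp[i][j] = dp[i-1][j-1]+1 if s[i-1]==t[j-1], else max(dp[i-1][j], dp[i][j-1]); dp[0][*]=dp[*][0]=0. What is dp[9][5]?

   ''  c  c  a  c  c  b  c  c  c
''  0  0  0  0  0  0  0  0  0  0
 a  0  0  0  1  1  1  1  1  1  1
 b  0  0  0  1  1  1  2  2  2  2
 b  0  0  0  1  1  1  2  2  2  2
 c  0  1  1  1  2  2  2  3  3  3
 b  0  1  1  1  2  2  3  3  3  3
 a  0  1  1  2  2  2  3  3  3  3
 a  0  1  1  2  2  2  3  3  3  3
 b  0  1  1  2  2  2  3  3  3  3
 b  0  1  1  2  2  2  3  3  3  3

2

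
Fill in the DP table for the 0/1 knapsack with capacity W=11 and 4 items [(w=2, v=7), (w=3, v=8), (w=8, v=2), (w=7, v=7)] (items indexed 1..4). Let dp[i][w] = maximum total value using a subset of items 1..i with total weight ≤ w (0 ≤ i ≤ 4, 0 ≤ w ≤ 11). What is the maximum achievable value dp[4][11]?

15

i\w   0   1   2   3   4   5   6   7   8   9  10  11
  0   0   0   0   0   0   0   0   0   0   0   0   0
  1   0   0   7   7   7   7   7   7   7   7   7   7
  2   0   0   7   8   8  15  15  15  15  15  15  15
  3   0   0   7   8   8  15  15  15  15  15  15  15
  4   0   0   7   8   8  15  15  15  15  15  15  15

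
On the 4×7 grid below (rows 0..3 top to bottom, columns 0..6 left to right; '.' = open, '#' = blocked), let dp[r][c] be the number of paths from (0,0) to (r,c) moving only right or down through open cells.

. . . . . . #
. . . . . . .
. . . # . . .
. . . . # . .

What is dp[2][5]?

r\c   0   1   2   3   4   5   6
  0   1   1   1   1   1   1   0
  1   1   2   3   4   5   6   6
  2   1   3   6   0   5  11  17
  3   1   4  10  10   0  11  28

11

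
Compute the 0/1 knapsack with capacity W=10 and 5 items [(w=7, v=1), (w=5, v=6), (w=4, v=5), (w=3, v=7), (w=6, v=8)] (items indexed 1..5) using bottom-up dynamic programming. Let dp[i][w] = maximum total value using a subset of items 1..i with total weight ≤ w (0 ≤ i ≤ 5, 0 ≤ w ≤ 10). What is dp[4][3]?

7

i\w   0   1   2   3   4   5   6   7   8   9  10
  0   0   0   0   0   0   0   0   0   0   0   0
  1   0   0   0   0   0   0   0   1   1   1   1
  2   0   0   0   0   0   6   6   6   6   6   6
  3   0   0   0   0   5   6   6   6   6  11  11
  4   0   0   0   7   7   7   7  12  13  13  13
  5   0   0   0   7   7   7   8  12  13  15  15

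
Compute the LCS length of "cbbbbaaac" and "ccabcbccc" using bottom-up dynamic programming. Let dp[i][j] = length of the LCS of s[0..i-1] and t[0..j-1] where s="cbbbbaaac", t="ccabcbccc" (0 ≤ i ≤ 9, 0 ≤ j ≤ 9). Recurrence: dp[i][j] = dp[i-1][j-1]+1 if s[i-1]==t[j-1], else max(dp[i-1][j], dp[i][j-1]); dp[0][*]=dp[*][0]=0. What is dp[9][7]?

   ''  c  c  a  b  c  b  c  c  c
''  0  0  0  0  0  0  0  0  0  0
 c  0  1  1  1  1  1  1  1  1  1
 b  0  1  1  1  2  2  2  2  2  2
 b  0  1  1  1  2  2  3  3  3  3
 b  0  1  1  1  2  2  3  3  3  3
 b  0  1  1  1  2  2  3  3  3  3
 a  0  1  1  2  2  2  3  3  3  3
 a  0  1  1  2  2  2  3  3  3  3
 a  0  1  1  2  2  2  3  3  3  3
 c  0  1  2  2  2  3  3  4  4  4

4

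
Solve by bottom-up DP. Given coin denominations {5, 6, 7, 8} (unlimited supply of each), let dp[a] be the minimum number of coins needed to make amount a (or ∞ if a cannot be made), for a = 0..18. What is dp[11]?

 a  0  1  2  3  4  5  6  7  8  9 10 11 12 13 14 15 16 17 18
dp  0  -  -  -  -  1  1  1  1  -  2  2  2  2  2  2  2  3  3
(- denotes ∞ / unreachable)

2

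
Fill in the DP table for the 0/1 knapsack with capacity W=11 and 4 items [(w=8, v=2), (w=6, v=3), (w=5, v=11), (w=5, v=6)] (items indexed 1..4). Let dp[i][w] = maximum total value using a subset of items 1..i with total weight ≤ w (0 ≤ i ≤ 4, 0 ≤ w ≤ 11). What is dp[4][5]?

11

i\w   0   1   2   3   4   5   6   7   8   9  10  11
  0   0   0   0   0   0   0   0   0   0   0   0   0
  1   0   0   0   0   0   0   0   0   2   2   2   2
  2   0   0   0   0   0   0   3   3   3   3   3   3
  3   0   0   0   0   0  11  11  11  11  11  11  14
  4   0   0   0   0   0  11  11  11  11  11  17  17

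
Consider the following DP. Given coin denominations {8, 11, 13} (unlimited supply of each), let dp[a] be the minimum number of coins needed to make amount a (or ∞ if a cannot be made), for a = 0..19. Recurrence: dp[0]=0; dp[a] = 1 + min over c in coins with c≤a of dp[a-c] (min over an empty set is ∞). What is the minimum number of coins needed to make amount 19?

 a  0  1  2  3  4  5  6  7  8  9 10 11 12 13 14 15 16 17 18 19
dp  0  -  -  -  -  -  -  -  1  -  -  1  -  1  -  -  2  -  -  2
(- denotes ∞ / unreachable)

2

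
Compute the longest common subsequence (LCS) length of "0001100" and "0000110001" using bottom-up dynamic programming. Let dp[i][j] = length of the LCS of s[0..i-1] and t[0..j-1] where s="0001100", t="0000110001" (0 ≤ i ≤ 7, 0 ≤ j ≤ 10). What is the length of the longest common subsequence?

   ''  0  0  0  0  1  1  0  0  0  1
''  0  0  0  0  0  0  0  0  0  0  0
 0  0  1  1  1  1  1  1  1  1  1  1
 0  0  1  2  2  2  2  2  2  2  2  2
 0  0  1  2  3  3  3  3  3  3  3  3
 1  0  1  2  3  3  4  4  4  4  4  4
 1  0  1  2  3  3  4  5  5  5  5  5
 0  0  1  2  3  4  4  5  6  6  6  6
 0  0  1  2  3  4  4  5  6  7  7  7

7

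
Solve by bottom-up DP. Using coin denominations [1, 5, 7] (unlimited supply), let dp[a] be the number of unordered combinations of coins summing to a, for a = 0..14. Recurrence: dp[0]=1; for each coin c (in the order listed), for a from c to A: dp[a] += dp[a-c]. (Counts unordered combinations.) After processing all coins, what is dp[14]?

after  coin     0     1     2     3     4     5     6     7     8     9    10    11    12    13    14
          1     1     1     1     1     1     1     1     1     1     1     1     1     1     1     1
          5     1     1     1     1     1     2     2     2     2     2     3     3     3     3     3
          7     1     1     1     1     1     2     2     3     3     3     4     4     5     5     6

6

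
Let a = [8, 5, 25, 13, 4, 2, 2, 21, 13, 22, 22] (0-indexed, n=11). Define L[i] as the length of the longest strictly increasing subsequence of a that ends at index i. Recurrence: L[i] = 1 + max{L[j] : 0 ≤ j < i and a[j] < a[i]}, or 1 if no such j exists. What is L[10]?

4

   i    0    1    2    3    4    5    6    7    8    9   10
a[i]    8    5   25   13    4    2    2   21   13   22   22
L[i]    1    1    2    2    1    1    1    3    2    4    4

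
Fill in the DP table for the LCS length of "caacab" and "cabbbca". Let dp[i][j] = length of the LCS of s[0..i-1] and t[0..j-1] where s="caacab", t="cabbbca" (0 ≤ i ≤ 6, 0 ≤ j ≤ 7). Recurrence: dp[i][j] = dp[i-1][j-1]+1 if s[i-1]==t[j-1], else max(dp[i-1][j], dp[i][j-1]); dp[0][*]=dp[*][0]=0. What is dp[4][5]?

   ''  c  a  b  b  b  c  a
''  0  0  0  0  0  0  0  0
 c  0  1  1  1  1  1  1  1
 a  0  1  2  2  2  2  2  2
 a  0  1  2  2  2  2  2  3
 c  0  1  2  2  2  2  3  3
 a  0  1  2  2  2  2  3  4
 b  0  1  2  3  3  3  3  4

2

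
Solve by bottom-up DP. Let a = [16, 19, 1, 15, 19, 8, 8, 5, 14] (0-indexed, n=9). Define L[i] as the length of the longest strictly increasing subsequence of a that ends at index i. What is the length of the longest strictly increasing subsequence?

   i    0    1    2    3    4    5    6    7    8
a[i]   16   19    1   15   19    8    8    5   14
L[i]    1    2    1    2    3    2    2    2    3

3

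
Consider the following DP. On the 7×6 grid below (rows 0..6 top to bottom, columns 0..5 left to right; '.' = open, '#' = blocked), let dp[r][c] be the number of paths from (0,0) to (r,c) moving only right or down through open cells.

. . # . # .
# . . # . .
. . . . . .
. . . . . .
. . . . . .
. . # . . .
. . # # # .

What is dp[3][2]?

3

r\c   0   1   2   3   4   5
  0   1   1   0   0   0   0
  1   0   1   1   0   0   0
  2   0   1   2   2   2   2
  3   0   1   3   5   7   9
  4   0   1   4   9  16  25
  5   0   1   0   9  25  50
  6   0   1   0   0   0  50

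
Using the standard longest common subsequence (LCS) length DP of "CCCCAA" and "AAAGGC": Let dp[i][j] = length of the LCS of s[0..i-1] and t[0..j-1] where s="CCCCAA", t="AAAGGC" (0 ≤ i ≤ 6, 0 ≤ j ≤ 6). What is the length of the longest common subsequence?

2

   ''  A  A  A  G  G  C
''  0  0  0  0  0  0  0
 C  0  0  0  0  0  0  1
 C  0  0  0  0  0  0  1
 C  0  0  0  0  0  0  1
 C  0  0  0  0  0  0  1
 A  0  1  1  1  1  1  1
 A  0  1  2  2  2  2  2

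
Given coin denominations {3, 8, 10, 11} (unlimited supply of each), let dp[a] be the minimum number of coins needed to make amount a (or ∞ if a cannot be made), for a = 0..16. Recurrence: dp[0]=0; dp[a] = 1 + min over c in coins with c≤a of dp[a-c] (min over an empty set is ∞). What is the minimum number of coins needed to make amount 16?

 a  0  1  2  3  4  5  6  7  8  9 10 11 12 13 14 15 16
dp  0  -  -  1  -  -  2  -  1  3  1  1  4  2  2  5  2
(- denotes ∞ / unreachable)

2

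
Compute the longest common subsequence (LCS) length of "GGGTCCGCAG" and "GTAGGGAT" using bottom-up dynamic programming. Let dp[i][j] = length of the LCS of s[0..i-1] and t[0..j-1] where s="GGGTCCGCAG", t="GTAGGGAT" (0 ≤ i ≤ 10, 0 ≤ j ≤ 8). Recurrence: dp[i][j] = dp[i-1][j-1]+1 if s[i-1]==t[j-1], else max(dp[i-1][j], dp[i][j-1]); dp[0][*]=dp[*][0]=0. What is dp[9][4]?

3

   ''  G  T  A  G  G  G  A  T
''  0  0  0  0  0  0  0  0  0
 G  0  1  1  1  1  1  1  1  1
 G  0  1  1  1  2  2  2  2  2
 G  0  1  1  1  2  3  3  3  3
 T  0  1  2  2  2  3  3  3  4
 C  0  1  2  2  2  3  3  3  4
 C  0  1  2  2  2  3  3  3  4
 G  0  1  2  2  3  3  4  4  4
 C  0  1  2  2  3  3  4  4  4
 A  0  1  2  3  3  3  4  5  5
 G  0  1  2  3  4  4  4  5  5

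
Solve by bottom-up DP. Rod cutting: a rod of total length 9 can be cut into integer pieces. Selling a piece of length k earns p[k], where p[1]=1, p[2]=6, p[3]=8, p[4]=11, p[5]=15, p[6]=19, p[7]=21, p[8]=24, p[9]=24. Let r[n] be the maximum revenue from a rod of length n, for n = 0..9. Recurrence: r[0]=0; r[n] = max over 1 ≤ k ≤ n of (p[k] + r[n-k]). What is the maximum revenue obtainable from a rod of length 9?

27

   n    0    1    2    3    4    5    6    7    8    9
r[n]    0    1    6    8   12   15   19   21   25   27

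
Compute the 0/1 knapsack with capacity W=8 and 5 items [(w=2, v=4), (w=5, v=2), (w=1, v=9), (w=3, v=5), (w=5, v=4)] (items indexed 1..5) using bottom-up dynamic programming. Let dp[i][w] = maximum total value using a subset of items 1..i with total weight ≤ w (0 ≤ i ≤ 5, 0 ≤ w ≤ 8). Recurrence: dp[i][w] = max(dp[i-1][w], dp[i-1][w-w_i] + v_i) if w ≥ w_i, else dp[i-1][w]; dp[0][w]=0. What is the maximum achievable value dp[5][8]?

18

i\w   0   1   2   3   4   5   6   7   8
  0   0   0   0   0   0   0   0   0   0
  1   0   0   4   4   4   4   4   4   4
  2   0   0   4   4   4   4   4   6   6
  3   0   9   9  13  13  13  13  13  15
  4   0   9   9  13  14  14  18  18  18
  5   0   9   9  13  14  14  18  18  18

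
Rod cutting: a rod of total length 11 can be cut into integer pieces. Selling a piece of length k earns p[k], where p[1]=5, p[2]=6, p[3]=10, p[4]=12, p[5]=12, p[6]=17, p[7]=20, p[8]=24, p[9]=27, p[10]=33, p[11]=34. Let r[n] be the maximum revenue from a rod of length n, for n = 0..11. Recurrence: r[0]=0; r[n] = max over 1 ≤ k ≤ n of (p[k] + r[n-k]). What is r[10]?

50

   n    0    1    2    3    4    5    6    7    8    9   10   11
r[n]    0    5   10   15   20   25   30   35   40   45   50   55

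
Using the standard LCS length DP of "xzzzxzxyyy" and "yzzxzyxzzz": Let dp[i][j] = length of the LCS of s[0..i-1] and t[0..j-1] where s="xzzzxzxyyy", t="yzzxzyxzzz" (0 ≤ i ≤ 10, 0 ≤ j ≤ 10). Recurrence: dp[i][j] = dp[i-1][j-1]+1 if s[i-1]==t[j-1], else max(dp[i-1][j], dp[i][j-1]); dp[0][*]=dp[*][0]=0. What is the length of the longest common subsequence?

5

   ''  y  z  z  x  z  y  x  z  z  z
''  0  0  0  0  0  0  0  0  0  0  0
 x  0  0  0  0  1  1  1  1  1  1  1
 z  0  0  1  1  1  2  2  2  2  2  2
 z  0  0  1  2  2  2  2  2  3  3  3
 z  0  0  1  2  2  3  3  3  3  4  4
 x  0  0  1  2  3  3  3  4  4  4  4
 z  0  0  1  2  3  4  4  4  5  5  5
 x  0  0  1  2  3  4  4  5  5  5  5
 y  0  1  1  2  3  4  5  5  5  5  5
 y  0  1  1  2  3  4  5  5  5  5  5
 y  0  1  1  2  3  4  5  5  5  5  5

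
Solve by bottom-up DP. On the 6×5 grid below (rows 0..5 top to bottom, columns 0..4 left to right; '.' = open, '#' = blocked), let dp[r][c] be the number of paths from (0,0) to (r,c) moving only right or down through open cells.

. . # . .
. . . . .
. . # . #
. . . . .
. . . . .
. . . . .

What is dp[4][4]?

r\c   0   1   2   3   4
  0   1   1   0   0   0
  1   1   2   2   2   2
  2   1   3   0   2   0
  3   1   4   4   6   6
  4   1   5   9  15  21
  5   1   6  15  30  51

21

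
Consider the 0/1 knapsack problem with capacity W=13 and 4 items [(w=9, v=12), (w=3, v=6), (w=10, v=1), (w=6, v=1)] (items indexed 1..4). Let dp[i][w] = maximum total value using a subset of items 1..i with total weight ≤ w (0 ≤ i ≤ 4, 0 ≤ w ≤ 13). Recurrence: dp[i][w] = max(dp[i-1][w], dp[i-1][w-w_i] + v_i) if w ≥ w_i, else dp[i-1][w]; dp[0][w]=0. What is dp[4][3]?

i\w   0   1   2   3   4   5   6   7   8   9  10  11  12  13
  0   0   0   0   0   0   0   0   0   0   0   0   0   0   0
  1   0   0   0   0   0   0   0   0   0  12  12  12  12  12
  2   0   0   0   6   6   6   6   6   6  12  12  12  18  18
  3   0   0   0   6   6   6   6   6   6  12  12  12  18  18
  4   0   0   0   6   6   6   6   6   6  12  12  12  18  18

6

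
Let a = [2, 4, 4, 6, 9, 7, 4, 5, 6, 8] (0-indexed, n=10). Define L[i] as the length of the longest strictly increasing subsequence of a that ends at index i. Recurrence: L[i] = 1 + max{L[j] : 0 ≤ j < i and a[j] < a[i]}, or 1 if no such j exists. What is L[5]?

4

   i    0    1    2    3    4    5    6    7    8    9
a[i]    2    4    4    6    9    7    4    5    6    8
L[i]    1    2    2    3    4    4    2    3    4    5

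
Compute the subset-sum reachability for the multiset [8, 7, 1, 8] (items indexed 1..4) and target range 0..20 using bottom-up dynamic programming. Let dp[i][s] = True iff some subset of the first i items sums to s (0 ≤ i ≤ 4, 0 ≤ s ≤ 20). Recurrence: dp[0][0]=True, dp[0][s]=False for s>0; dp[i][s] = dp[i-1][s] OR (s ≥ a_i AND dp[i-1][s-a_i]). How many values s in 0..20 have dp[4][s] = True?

8

i\s   0   1   2   3   4   5   6   7   8   9  10  11  12  13  14  15  16  17  18  19  20
  0   T   F   F   F   F   F   F   F   F   F   F   F   F   F   F   F   F   F   F   F   F
  1   T   F   F   F   F   F   F   F   T   F   F   F   F   F   F   F   F   F   F   F   F
  2   T   F   F   F   F   F   F   T   T   F   F   F   F   F   F   T   F   F   F   F   F
  3   T   T   F   F   F   F   F   T   T   T   F   F   F   F   F   T   T   F   F   F   F
  4   T   T   F   F   F   F   F   T   T   T   F   F   F   F   F   T   T   T   F   F   F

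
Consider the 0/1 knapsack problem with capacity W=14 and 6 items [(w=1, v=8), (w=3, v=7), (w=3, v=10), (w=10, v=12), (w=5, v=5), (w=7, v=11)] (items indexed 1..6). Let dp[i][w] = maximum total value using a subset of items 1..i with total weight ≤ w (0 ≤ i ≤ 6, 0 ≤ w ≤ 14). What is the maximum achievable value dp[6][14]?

i\w   0   1   2   3   4   5   6   7   8   9  10  11  12  13  14
  0   0   0   0   0   0   0   0   0   0   0   0   0   0   0   0
  1   0   8   8   8   8   8   8   8   8   8   8   8   8   8   8
  2   0   8   8   8  15  15  15  15  15  15  15  15  15  15  15
  3   0   8   8  10  18  18  18  25  25  25  25  25  25  25  25
  4   0   8   8  10  18  18  18  25  25  25  25  25  25  25  30
  5   0   8   8  10  18  18  18  25  25  25  25  25  30  30  30
  6   0   8   8  10  18  18  18  25  25  25  25  29  30  30  36

36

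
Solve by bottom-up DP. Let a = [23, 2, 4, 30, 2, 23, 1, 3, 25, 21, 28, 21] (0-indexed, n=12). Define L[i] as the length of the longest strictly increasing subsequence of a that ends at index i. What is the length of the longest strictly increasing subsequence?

5

   i    0    1    2    3    4    5    6    7    8    9   10   11
a[i]   23    2    4   30    2   23    1    3   25   21   28   21
L[i]    1    1    2    3    1    3    1    2    4    3    5    3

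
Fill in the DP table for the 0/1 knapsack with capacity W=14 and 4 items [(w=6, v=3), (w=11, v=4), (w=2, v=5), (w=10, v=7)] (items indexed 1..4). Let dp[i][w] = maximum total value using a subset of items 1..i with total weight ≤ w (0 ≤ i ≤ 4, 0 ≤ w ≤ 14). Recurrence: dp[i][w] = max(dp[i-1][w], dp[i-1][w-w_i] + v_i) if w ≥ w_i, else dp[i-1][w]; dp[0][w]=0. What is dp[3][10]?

8

i\w   0   1   2   3   4   5   6   7   8   9  10  11  12  13  14
  0   0   0   0   0   0   0   0   0   0   0   0   0   0   0   0
  1   0   0   0   0   0   0   3   3   3   3   3   3   3   3   3
  2   0   0   0   0   0   0   3   3   3   3   3   4   4   4   4
  3   0   0   5   5   5   5   5   5   8   8   8   8   8   9   9
  4   0   0   5   5   5   5   5   5   8   8   8   8  12  12  12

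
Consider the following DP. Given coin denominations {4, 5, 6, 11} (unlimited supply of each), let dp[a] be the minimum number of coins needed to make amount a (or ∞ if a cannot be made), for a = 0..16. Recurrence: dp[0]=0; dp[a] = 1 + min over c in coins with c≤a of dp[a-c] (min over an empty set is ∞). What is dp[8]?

2

 a  0  1  2  3  4  5  6  7  8  9 10 11 12 13 14 15 16
dp  0  -  -  -  1  1  1  -  2  2  2  1  2  3  3  2  2
(- denotes ∞ / unreachable)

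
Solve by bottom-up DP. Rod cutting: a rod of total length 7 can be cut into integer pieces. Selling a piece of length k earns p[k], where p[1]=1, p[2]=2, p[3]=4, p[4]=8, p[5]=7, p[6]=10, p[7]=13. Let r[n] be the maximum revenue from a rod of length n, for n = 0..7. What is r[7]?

   n    0    1    2    3    4    5    6    7
r[n]    0    1    2    4    8    9   10   13

13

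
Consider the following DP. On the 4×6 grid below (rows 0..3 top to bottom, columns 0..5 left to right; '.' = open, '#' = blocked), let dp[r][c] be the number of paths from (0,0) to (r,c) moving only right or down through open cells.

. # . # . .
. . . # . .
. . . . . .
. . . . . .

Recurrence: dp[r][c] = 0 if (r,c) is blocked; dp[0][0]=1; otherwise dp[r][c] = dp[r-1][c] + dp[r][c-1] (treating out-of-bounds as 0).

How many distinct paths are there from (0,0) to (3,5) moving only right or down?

r\c   0   1   2   3   4   5
  0   1   0   0   0   0   0
  1   1   1   1   0   0   0
  2   1   2   3   3   3   3
  3   1   3   6   9  12  15

15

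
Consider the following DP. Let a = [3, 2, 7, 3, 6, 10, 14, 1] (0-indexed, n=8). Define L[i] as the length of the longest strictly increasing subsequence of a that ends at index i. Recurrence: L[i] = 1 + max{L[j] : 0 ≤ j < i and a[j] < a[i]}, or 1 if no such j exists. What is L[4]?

3

   i    0    1    2    3    4    5    6    7
a[i]    3    2    7    3    6   10   14    1
L[i]    1    1    2    2    3    4    5    1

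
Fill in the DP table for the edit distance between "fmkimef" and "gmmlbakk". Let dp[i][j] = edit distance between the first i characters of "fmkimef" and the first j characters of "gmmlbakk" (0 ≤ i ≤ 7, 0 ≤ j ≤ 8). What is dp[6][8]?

   ''  g  m  m  l  b  a  k  k
''  0  1  2  3  4  5  6  7  8
 f  1  1  2  3  4  5  6  7  8
 m  2  2  1  2  3  4  5  6  7
 k  3  3  2  2  3  4  5  5  6
 i  4  4  3  3  3  4  5  6  6
 m  5  5  4  3  4  4  5  6  7
 e  6  6  5  4  4  5  5  6  7
 f  7  7  6  5  5  5  6  6  7

7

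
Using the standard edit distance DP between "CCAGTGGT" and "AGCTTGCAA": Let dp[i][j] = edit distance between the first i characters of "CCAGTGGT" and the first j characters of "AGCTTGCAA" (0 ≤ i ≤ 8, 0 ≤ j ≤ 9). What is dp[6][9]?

7

   ''  A  G  C  T  T  G  C  A  A
''  0  1  2  3  4  5  6  7  8  9
 C  1  1  2  2  3  4  5  6  7  8
 C  2  2  2  2  3  4  5  5  6  7
 A  3  2  3  3  3  4  5  6  5  6
 G  4  3  2  3  4  4  4  5  6  6
 T  5  4  3  3  3  4  5  5  6  7
 G  6  5  4  4  4  4  4  5  6  7
 G  7  6  5  5  5  5  4  5  6  7
 T  8  7  6  6  5  5  5  5  6  7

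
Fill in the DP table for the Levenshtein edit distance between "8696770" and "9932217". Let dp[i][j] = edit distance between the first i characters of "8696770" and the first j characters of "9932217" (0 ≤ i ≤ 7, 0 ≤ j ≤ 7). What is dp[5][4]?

   ''  9  9  3  2  2  1  7
''  0  1  2  3  4  5  6  7
 8  1  1  2  3  4  5  6  7
 6  2  2  2  3  4  5  6  7
 9  3  2  2  3  4  5  6  7
 6  4  3  3  3  4  5  6  7
 7  5  4  4  4  4  5  6  6
 7  6  5  5  5  5  5  6  6
 0  7  6  6  6  6  6  6  7

4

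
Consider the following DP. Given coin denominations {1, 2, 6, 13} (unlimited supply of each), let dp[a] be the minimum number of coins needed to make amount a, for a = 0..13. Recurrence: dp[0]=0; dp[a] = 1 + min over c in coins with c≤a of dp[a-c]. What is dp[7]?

2

 a  0  1  2  3  4  5  6  7  8  9 10 11 12 13
dp  0  1  1  2  2  3  1  2  2  3  3  4  2  1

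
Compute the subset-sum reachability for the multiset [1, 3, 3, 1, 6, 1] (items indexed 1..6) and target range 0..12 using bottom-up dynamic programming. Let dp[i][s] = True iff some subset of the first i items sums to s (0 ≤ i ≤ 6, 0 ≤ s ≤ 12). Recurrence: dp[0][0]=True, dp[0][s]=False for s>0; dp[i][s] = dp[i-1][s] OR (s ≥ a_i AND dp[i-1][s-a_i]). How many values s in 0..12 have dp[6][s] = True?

13

i\s   0   1   2   3   4   5   6   7   8   9  10  11  12
  0   T   F   F   F   F   F   F   F   F   F   F   F   F
  1   T   T   F   F   F   F   F   F   F   F   F   F   F
  2   T   T   F   T   T   F   F   F   F   F   F   F   F
  3   T   T   F   T   T   F   T   T   F   F   F   F   F
  4   T   T   T   T   T   T   T   T   T   F   F   F   F
  5   T   T   T   T   T   T   T   T   T   T   T   T   T
  6   T   T   T   T   T   T   T   T   T   T   T   T   T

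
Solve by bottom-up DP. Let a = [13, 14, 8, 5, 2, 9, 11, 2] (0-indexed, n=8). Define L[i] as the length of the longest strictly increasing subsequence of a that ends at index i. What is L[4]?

1

   i    0    1    2    3    4    5    6    7
a[i]   13   14    8    5    2    9   11    2
L[i]    1    2    1    1    1    2    3    1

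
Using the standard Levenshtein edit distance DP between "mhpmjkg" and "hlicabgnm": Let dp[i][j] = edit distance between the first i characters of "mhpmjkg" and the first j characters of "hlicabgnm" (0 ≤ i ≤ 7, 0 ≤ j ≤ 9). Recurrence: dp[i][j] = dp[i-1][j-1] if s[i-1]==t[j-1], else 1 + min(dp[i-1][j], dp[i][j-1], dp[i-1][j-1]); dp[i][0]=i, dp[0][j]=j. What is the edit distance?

   ''  h  l  i  c  a  b  g  n  m
''  0  1  2  3  4  5  6  7  8  9
 m  1  1  2  3  4  5  6  7  8  8
 h  2  1  2  3  4  5  6  7  8  9
 p  3  2  2  3  4  5  6  7  8  9
 m  4  3  3  3  4  5  6  7  8  8
 j  5  4  4  4  4  5  6  7  8  9
 k  6  5  5  5  5  5  6  7  8  9
 g  7  6  6  6  6  6  6  6  7  8

8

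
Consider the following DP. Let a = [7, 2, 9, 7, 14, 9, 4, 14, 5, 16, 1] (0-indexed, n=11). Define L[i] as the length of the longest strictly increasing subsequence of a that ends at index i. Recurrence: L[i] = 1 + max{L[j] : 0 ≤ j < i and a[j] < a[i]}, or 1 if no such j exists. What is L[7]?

4

   i    0    1    2    3    4    5    6    7    8    9   10
a[i]    7    2    9    7   14    9    4   14    5   16    1
L[i]    1    1    2    2    3    3    2    4    3    5    1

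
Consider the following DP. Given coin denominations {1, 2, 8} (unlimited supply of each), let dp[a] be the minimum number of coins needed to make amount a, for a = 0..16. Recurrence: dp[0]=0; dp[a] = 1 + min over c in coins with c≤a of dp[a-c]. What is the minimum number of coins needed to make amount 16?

 a  0  1  2  3  4  5  6  7  8  9 10 11 12 13 14 15 16
dp  0  1  1  2  2  3  3  4  1  2  2  3  3  4  4  5  2

2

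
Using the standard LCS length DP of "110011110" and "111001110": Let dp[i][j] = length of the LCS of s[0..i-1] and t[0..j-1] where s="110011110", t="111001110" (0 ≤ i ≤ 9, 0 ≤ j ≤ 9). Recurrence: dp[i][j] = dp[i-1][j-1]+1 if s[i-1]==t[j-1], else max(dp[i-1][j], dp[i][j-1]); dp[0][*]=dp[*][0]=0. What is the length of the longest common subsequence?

   ''  1  1  1  0  0  1  1  1  0
''  0  0  0  0  0  0  0  0  0  0
 1  0  1  1  1  1  1  1  1  1  1
 1  0  1  2  2  2  2  2  2  2  2
 0  0  1  2  2  3  3  3  3  3  3
 0  0  1  2  2  3  4  4  4  4  4
 1  0  1  2  3  3  4  5  5  5  5
 1  0  1  2  3  3  4  5  6  6  6
 1  0  1  2  3  3  4  5  6  7  7
 1  0  1  2  3  3  4  5  6  7  7
 0  0  1  2  3  4  4  5  6  7  8

8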